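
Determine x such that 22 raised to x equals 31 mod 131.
37

Baby-step giant-step with step n = ⌈√131⌉ = 12.
Baby steps 22^j mod 131 (j:value) for j=0..11: 0:1, 1:22, 2:91, 3:37, 4:28, 5:92, 6:59, 7:119, 8:129, 9:87, 10:80, 11:57.
Giant-step multiplier: 22^(-12) ≡ 22^(130-12) = 22^118 ≡ 7 (mod 131).
Giant steps γ_i = 31·7^i mod 131: γ_0=31, γ_1=86, γ_2=78, γ_3=22 (in table at j=1).
x = i·n + j = 3·12 + 1 = 37.
Check: 22^37 ≡ 31 (mod 131).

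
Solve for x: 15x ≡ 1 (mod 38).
33

gcd(15, 38) = 1, so the inverse exists.
Extended Euclidean algorithm on (38, 15):
38 = 2 × 15 + 8  ⟹  8 = (1)·38 + (-2)·15
15 = 1 × 8 + 7  ⟹  7 = (-1)·38 + (3)·15
8 = 1 × 7 + 1  ⟹  1 = (2)·38 + (-5)·15
So (-5)·15 ≡ 1 (mod 38), i.e. 15^(-1) ≡ -5 ≡ 33 (mod 38).
Check: 15 × 33 = 495 ≡ 1 (mod 38)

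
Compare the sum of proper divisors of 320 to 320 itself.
abundant

Proper divisors of 320: sum = 1 + 2 + 4 + 5 + 8 + 10 + 16 + 20 + 32 + 40 + 64 + 80 + 160 = 442
Since 442 > 320, 320 is abundant.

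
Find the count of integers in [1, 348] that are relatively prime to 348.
112

348 = 2^2 × 3 × 29
φ(n) = n × ∏(1 - 1/p) for each prime p dividing n
φ(348) = 348 × (1 - 1/2) × (1 - 1/3) × (1 - 1/29) = 112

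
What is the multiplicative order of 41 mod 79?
26

79 is prime, so ord(41) divides φ(79) = 78.
Divisors of 78: 1, 2, 3, 6, 13, 26, 39, 78.
Repeated squaring: 41^1 ≡ 41, 41^2 ≡ 22, 41^4 ≡ 10, 41^8 ≡ 21, 41^16 ≡ 46, 41^32 ≡ 62, 41^64 ≡ 52 (mod 79).
Test 41^d mod 79 for each divisor d in increasing order:
41^1 ≡ 41
41^2 ≡ 22
41^3 = 41^2·41^1 ≡ 33
41^6 = 41^4·41^2 ≡ 62
41^13 = 41^8·41^4·41^1 ≡ 78
41^26 = 41^16·41^8·41^2 ≡ 1  ← first divisor giving 1
The order is 26.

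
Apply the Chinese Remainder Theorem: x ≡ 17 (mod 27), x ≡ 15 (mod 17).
287

Using Chinese Remainder Theorem:
M = 27 × 17 = 459
M1 = 17, M2 = 27
y1 = 17^(-1) mod 27 = 8
y2 = 27^(-1) mod 17 = 12
x = (17×17×8 + 15×27×12) mod 459 = 287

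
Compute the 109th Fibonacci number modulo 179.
170

Matrix identity: Q^n = [[F_(n+1), F_n], [F_n, F_(n-1)]] with Q = [[1,1],[1,0]].
n = 109 = 1101101₂. Square-and-multiply, entries mod 179:
Q^1 = [[1,1],[1,0]]
Q^3 = (Q^1)²·Q = [[3,2],[2,1]]
Q^6 = (Q^3)² = [[13,8],[8,5]]
Q^13 = (Q^6)²·Q = [[19,54],[54,144]]
Q^27 = (Q^13)²·Q = [[86,55],[55,31]]
Q^54 = (Q^27)² = [[39,170],[170,48]]
Q^109 = (Q^54)²·Q = [[103,170],[170,112]]
F_109 mod 179 = Q^109[0][1] = 170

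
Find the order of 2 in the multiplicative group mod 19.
18

19 is prime, so ord(2) divides φ(19) = 18.
Divisors of 18: 1, 2, 3, 6, 9, 18.
Repeated squaring: 2^1 ≡ 2, 2^2 ≡ 4, 2^4 ≡ 16, 2^8 ≡ 9, 2^16 ≡ 5 (mod 19).
Test 2^d mod 19 for each divisor d in increasing order:
2^1 ≡ 2
2^2 ≡ 4
2^3 = 2^2·2^1 ≡ 8
2^6 = 2^4·2^2 ≡ 7
2^9 = 2^8·2^1 ≡ 18
2^18 = 2^16·2^2 ≡ 1  ← first divisor giving 1
The order is 18.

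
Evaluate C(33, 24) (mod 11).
0

Using Lucas' theorem:
Write n=33 and k=24 in base 11:
n in base 11: [3, 0]
k in base 11: [2, 2]
C(33,24) mod 11 = ∏ C(n_i, k_i) mod 11
Digit binomials (mod 11): C(3,2) = 3; C(0,2) = 0 (k_i > n_i)
Product: 3 × 0 = 0 ≡ 0 (mod 11)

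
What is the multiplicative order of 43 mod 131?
65

131 is prime, so ord(43) divides φ(131) = 130.
Divisors of 130: 1, 2, 5, 10, 13, 26, 65, 130.
Repeated squaring: 43^1 ≡ 43, 43^2 ≡ 15, 43^4 ≡ 94, 43^8 ≡ 59, 43^16 ≡ 75, 43^32 ≡ 123, 43^64 ≡ 64, 43^128 ≡ 35 (mod 131).
Test 43^d mod 131 for each divisor d in increasing order:
43^1 ≡ 43
43^2 ≡ 15
43^5 = 43^4·43^1 ≡ 112
43^10 = 43^8·43^2 ≡ 99
43^13 = 43^8·43^4·43^1 ≡ 58
43^26 = 43^16·43^8·43^2 ≡ 89
43^65 = 43^64·43^1 ≡ 1  ← first divisor giving 1
The order is 65.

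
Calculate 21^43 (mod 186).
177

Repeated squaring. Binary of 43 = 101011.
21^1 ≡ 21 (mod 186); 21^2 ≡ 69 (mod 186); 21^4 ≡ 111 (mod 186); 21^8 ≡ 45 (mod 186); 21^16 ≡ 165 (mod 186); 21^32 ≡ 69 (mod 186)
21^43 = 21^1 × 21^2 × 21^8 × 21^32 ≡ 177 (mod 186)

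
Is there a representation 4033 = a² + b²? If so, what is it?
8² + 63² (a=8, b=63)

Factorization: 4033 = 37 × 109
By Fermat: n is sum of two squares iff every prime p ≡ 3 (mod 4) appears to even power.
All primes ≡ 3 (mod 4) appear to even power.
Search a = 0, 1, 2, … for 4033 - a² a perfect square: first hit at a = 8: 4033 - 64 = 3969 = 63².
4033 = 8² + 63² = 64 + 3969 ✓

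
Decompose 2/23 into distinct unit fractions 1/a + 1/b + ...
1/12 + 1/276

Greedy algorithm:
2/23: ceiling(23/2) = 12, use 1/12
1/276: ceiling(276/1) = 276, use 1/276
Result: 2/23 = 1/12 + 1/276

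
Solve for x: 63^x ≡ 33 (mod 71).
9

Baby-step giant-step with step n = ⌈√71⌉ = 9.
Baby steps 63^j mod 71 (j:value) for j=0..8: 0:1, 1:63, 2:64, 3:56, 4:49, 5:34, 6:12, 7:46, 8:58.
Giant-step multiplier: 63^(-9) ≡ 63^(70-9) = 63^61 ≡ 28 (mod 71).
Giant steps γ_i = 33·28^i mod 71: γ_0=33, γ_1=1 (in table at j=0).
x = i·n + j = 1·9 + 0 = 9.
Check: 63^9 ≡ 33 (mod 71).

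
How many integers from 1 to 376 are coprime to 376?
184

376 = 2^3 × 47
φ(n) = n × ∏(1 - 1/p) for each prime p dividing n
φ(376) = 376 × (1 - 1/2) × (1 - 1/47) = 184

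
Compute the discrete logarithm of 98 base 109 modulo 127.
16

Baby-step giant-step with step n = ⌈√127⌉ = 12.
Baby steps 109^j mod 127 (j:value) for j=0..11: 0:1, 1:109, 2:70, 3:10, 4:74, 5:65, 6:100, 7:105, 8:15, 9:111, 10:34, 11:23.
Giant-step multiplier: 109^(-12) ≡ 109^(126-12) = 109^114 ≡ 50 (mod 127).
Giant steps γ_i = 98·50^i mod 127: γ_0=98, γ_1=74 (in table at j=4).
x = i·n + j = 1·12 + 4 = 16.
Check: 109^16 ≡ 98 (mod 127).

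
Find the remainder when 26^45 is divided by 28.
20

Repeated squaring. Binary of 45 = 101101.
26^1 ≡ 26 (mod 28); 26^2 ≡ 4 (mod 28); 26^4 ≡ 16 (mod 28); 26^8 ≡ 4 (mod 28); 26^16 ≡ 16 (mod 28); 26^32 ≡ 4 (mod 28)
26^45 = 26^1 × 26^4 × 26^8 × 26^32 ≡ 20 (mod 28)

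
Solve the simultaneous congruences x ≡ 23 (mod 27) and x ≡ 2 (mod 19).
401

Using Chinese Remainder Theorem:
M = 27 × 19 = 513
M1 = 19, M2 = 27
y1 = 19^(-1) mod 27 = 10
y2 = 27^(-1) mod 19 = 12
x = (23×19×10 + 2×27×12) mod 513 = 401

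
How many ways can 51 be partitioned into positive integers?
239943

p(n) counts ways to write n as a sum of positive integers (order ignored).
Euler's pentagonal recurrence: p(k) = p(k-1) + p(k-2) - p(k-5) - p(k-7) + p(k-12) + p(k-15) - ... (offsets j(3j∓1)/2, signs ++--, p(0)=1, p(<0)=0).
DP table for k = 0..50: p(0)=1, p(1)=1, p(2)=2, p(3)=3, p(4)=5, p(5)=7, p(6)=11, p(7)=15, p(8)=22, p(9)=30, p(10)=42, p(11)=56, p(12)=77, p(13)=101, p(14)=135, p(15)=176, p(16)=231, p(17)=297, p(18)=385, p(19)=490, p(20)=627, p(21)=792, p(22)=1002, p(23)=1255, p(24)=1575, p(25)=1958, p(26)=2436, p(27)=3010, p(28)=3718, p(29)=4565, p(30)=5604, p(31)=6842, p(32)=8349, p(33)=10143, p(34)=12310, p(35)=14883, p(36)=17977, p(37)=21637, p(38)=26015, p(39)=31185, p(40)=37338, p(41)=44583, p(42)=53174, p(43)=63261, p(44)=75175, p(45)=89134, p(46)=105558, p(47)=124754, p(48)=147273, p(49)=173525, p(50)=204226.
Final step: p(51) = p(50) + p(49) - p(46) - p(44) + p(39) + p(36) - p(29) - p(25) + p(16) + p(11) - p(0)
= 204226 + 173525 - 105558 - 75175 + 31185 + 17977 - 4565 - 1958 + 231 + 56 - 1
= 239943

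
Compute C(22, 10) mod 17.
0

Using Lucas' theorem:
Write n=22 and k=10 in base 17:
n in base 17: [1, 5]
k in base 17: [0, 10]
C(22,10) mod 17 = ∏ C(n_i, k_i) mod 17
Digit binomials (mod 17): C(1,0) = 1; C(5,10) = 0 (k_i > n_i)
Product: 1 × 0 = 0 ≡ 0 (mod 17)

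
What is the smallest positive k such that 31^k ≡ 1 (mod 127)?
63

127 is prime, so ord(31) divides φ(127) = 126.
Divisors of 126: 1, 2, 3, 6, 7, 9, 14, 18, 21, 42, 63, 126.
Repeated squaring: 31^1 ≡ 31, 31^2 ≡ 72, 31^4 ≡ 104, 31^8 ≡ 21, 31^16 ≡ 60, 31^32 ≡ 44, 31^64 ≡ 31 (mod 127).
Test 31^d mod 127 for each divisor d in increasing order:
31^1 ≡ 31
31^2 ≡ 72
31^3 = 31^2·31^1 ≡ 73
31^6 = 31^4·31^2 ≡ 122
31^7 = 31^4·31^2·31^1 ≡ 99
31^9 = 31^8·31^1 ≡ 16
31^14 = 31^8·31^4·31^2 ≡ 22
31^18 = 31^16·31^2 ≡ 2
31^21 = 31^16·31^4·31^1 ≡ 19
31^42 = 31^32·31^8·31^2 ≡ 107
31^63 = 31^32·31^16·31^8·31^4·31^2·31^1 ≡ 1  ← first divisor giving 1
The order is 63.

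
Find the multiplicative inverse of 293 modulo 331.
270

gcd(293, 331) = 1, so the inverse exists.
Extended Euclidean algorithm on (331, 293):
331 = 1 × 293 + 38  ⟹  38 = (1)·331 + (-1)·293
293 = 7 × 38 + 27  ⟹  27 = (-7)·331 + (8)·293
38 = 1 × 27 + 11  ⟹  11 = (8)·331 + (-9)·293
27 = 2 × 11 + 5  ⟹  5 = (-23)·331 + (26)·293
11 = 2 × 5 + 1  ⟹  1 = (54)·331 + (-61)·293
So (-61)·293 ≡ 1 (mod 331), i.e. 293^(-1) ≡ -61 ≡ 270 (mod 331).
Check: 293 × 270 = 79110 ≡ 1 (mod 331)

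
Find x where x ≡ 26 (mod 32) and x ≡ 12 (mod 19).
506

Using Chinese Remainder Theorem:
M = 32 × 19 = 608
M1 = 19, M2 = 32
y1 = 19^(-1) mod 32 = 27
y2 = 32^(-1) mod 19 = 3
x = (26×19×27 + 12×32×3) mod 608 = 506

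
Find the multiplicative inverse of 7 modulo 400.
343

gcd(7, 400) = 1, so the inverse exists.
Extended Euclidean algorithm on (400, 7):
400 = 57 × 7 + 1  ⟹  1 = (1)·400 + (-57)·7
So (-57)·7 ≡ 1 (mod 400), i.e. 7^(-1) ≡ -57 ≡ 343 (mod 400).
Check: 7 × 343 = 2401 ≡ 1 (mod 400)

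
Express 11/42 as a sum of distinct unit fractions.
1/4 + 1/84

Greedy algorithm:
11/42: ceiling(42/11) = 4, use 1/4
1/84: ceiling(84/1) = 84, use 1/84
Result: 11/42 = 1/4 + 1/84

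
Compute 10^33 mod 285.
160

Repeated squaring. Binary of 33 = 100001.
10^1 ≡ 10 (mod 285); 10^2 ≡ 100 (mod 285); 10^4 ≡ 25 (mod 285); 10^8 ≡ 55 (mod 285); 10^16 ≡ 175 (mod 285); 10^32 ≡ 130 (mod 285)
10^33 = 10^1 × 10^32 ≡ 160 (mod 285)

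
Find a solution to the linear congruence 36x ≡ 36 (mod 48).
x ≡ 1 (mod 4)

gcd(36, 48) = 12, which divides 36, so solutions exist.
Divide through by 12: 3x ≡ 3 (mod 4).
Find 3^(-1) mod 4 by the extended Euclidean algorithm:
4 = 1 × 3 + 1  ⟹  1 = (1)·4 + (-1)·3
So (-1)·3 ≡ 1 (mod 4), i.e. 3^(-1) ≡ -1 ≡ 3 (mod 4).
x ≡ 3 × 3 = 9 ≡ 1 (mod 4).
Check: 36 × 1 = 36 ≡ 36 (mod 48).
x ≡ 1 (mod 4), giving 12 solutions mod 48.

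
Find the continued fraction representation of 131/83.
[1; 1, 1, 2, 1, 2, 4]

Euclidean algorithm steps:
131 = 1 × 83 + 48
83 = 1 × 48 + 35
48 = 1 × 35 + 13
35 = 2 × 13 + 9
13 = 1 × 9 + 4
9 = 2 × 4 + 1
4 = 4 × 1 + 0
Continued fraction: [1; 1, 1, 2, 1, 2, 4]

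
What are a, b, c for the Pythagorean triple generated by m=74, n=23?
(4947, 3404, 6005)

Euclid's formula: a = m² - n², b = 2mn, c = m² + n²
m = 74, n = 23
a = 74² - 23² = 5476 - 529 = 4947
b = 2 × 74 × 23 = 3404
c = 74² + 23² = 5476 + 529 = 6005
Verification: 4947² + 3404² = 24472809 + 11587216 = 36060025 = 6005² ✓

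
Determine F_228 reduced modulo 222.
0

Matrix identity: Q^n = [[F_(n+1), F_n], [F_n, F_(n-1)]] with Q = [[1,1],[1,0]].
n = 228 = 11100100₂. Square-and-multiply, entries mod 222:
Q^1 = [[1,1],[1,0]]
Q^3 = (Q^1)²·Q = [[3,2],[2,1]]
Q^7 = (Q^3)²·Q = [[21,13],[13,8]]
Q^14 = (Q^7)² = [[166,155],[155,11]]
Q^28 = (Q^14)² = [[77,129],[129,170]]
Q^57 = (Q^28)²·Q = [[43,148],[148,117]]
Q^114 = (Q^57)² = [[221,148],[148,73]]
Q^228 = (Q^114)² = [[149,0],[0,149]]
F_228 mod 222 = Q^228[0][1] = 0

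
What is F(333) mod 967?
313

Matrix identity: Q^n = [[F_(n+1), F_n], [F_n, F_(n-1)]] with Q = [[1,1],[1,0]].
n = 333 = 101001101₂. Square-and-multiply, entries mod 967:
Q^1 = [[1,1],[1,0]]
Q^2 = (Q^1)² = [[2,1],[1,1]]
Q^5 = (Q^2)²·Q = [[8,5],[5,3]]
Q^10 = (Q^5)² = [[89,55],[55,34]]
Q^20 = (Q^10)² = [[309,963],[963,313]]
Q^41 = (Q^20)²·Q = [[177,731],[731,413]]
Q^83 = (Q^41)²·Q = [[3,962],[962,8]]
Q^166 = (Q^83)² = [[34,912],[912,89]]
Q^333 = (Q^166)²·Q = [[317,313],[313,4]]
F_333 mod 967 = Q^333[0][1] = 313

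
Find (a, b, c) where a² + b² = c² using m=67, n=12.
(4345, 1608, 4633)

Euclid's formula: a = m² - n², b = 2mn, c = m² + n²
m = 67, n = 12
a = 67² - 12² = 4489 - 144 = 4345
b = 2 × 67 × 12 = 1608
c = 67² + 12² = 4489 + 144 = 4633
Verification: 4345² + 1608² = 18879025 + 2585664 = 21464689 = 4633² ✓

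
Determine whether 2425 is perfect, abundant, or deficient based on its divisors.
deficient

Proper divisors of 2425: sum = 1 + 5 + 25 + 97 + 485 = 613
Since 613 < 2425, 2425 is deficient.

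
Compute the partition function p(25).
1958

p(n) counts ways to write n as a sum of positive integers (order ignored).
Euler's pentagonal recurrence: p(k) = p(k-1) + p(k-2) - p(k-5) - p(k-7) + p(k-12) + p(k-15) - ... (offsets j(3j∓1)/2, signs ++--, p(0)=1, p(<0)=0).
DP table for k = 0..24: p(0)=1, p(1)=1, p(2)=2, p(3)=3, p(4)=5, p(5)=7, p(6)=11, p(7)=15, p(8)=22, p(9)=30, p(10)=42, p(11)=56, p(12)=77, p(13)=101, p(14)=135, p(15)=176, p(16)=231, p(17)=297, p(18)=385, p(19)=490, p(20)=627, p(21)=792, p(22)=1002, p(23)=1255, p(24)=1575.
Final step: p(25) = p(24) + p(23) - p(20) - p(18) + p(13) + p(10) - p(3)
= 1575 + 1255 - 627 - 385 + 101 + 42 - 3
= 1958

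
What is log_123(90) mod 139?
25

Baby-step giant-step with step n = ⌈√139⌉ = 12.
Baby steps 123^j mod 139 (j:value) for j=0..11: 0:1, 1:123, 2:117, 3:74, 4:67, 5:40, 6:55, 7:93, 8:41, 9:39, 10:71, 11:115.
Giant-step multiplier: 123^(-12) ≡ 123^(138-12) = 123^126 ≡ 80 (mod 139).
Giant steps γ_i = 90·80^i mod 139: γ_0=90, γ_1=111, γ_2=123 (in table at j=1).
x = i·n + j = 2·12 + 1 = 25.
Check: 123^25 ≡ 90 (mod 139).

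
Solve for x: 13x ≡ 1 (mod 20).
17

gcd(13, 20) = 1, so the inverse exists.
Extended Euclidean algorithm on (20, 13):
20 = 1 × 13 + 7  ⟹  7 = (1)·20 + (-1)·13
13 = 1 × 7 + 6  ⟹  6 = (-1)·20 + (2)·13
7 = 1 × 6 + 1  ⟹  1 = (2)·20 + (-3)·13
So (-3)·13 ≡ 1 (mod 20), i.e. 13^(-1) ≡ -3 ≡ 17 (mod 20).
Check: 13 × 17 = 221 ≡ 1 (mod 20)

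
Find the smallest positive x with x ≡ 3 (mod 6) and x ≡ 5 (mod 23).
51

Using Chinese Remainder Theorem:
M = 6 × 23 = 138
M1 = 23, M2 = 6
y1 = 23^(-1) mod 6 = 5
y2 = 6^(-1) mod 23 = 4
x = (3×23×5 + 5×6×4) mod 138 = 51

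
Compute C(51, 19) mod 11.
0

Using Lucas' theorem:
Write n=51 and k=19 in base 11:
n in base 11: [4, 7]
k in base 11: [1, 8]
C(51,19) mod 11 = ∏ C(n_i, k_i) mod 11
Digit binomials (mod 11): C(4,1) = 4; C(7,8) = 0 (k_i > n_i)
Product: 4 × 0 = 0 ≡ 0 (mod 11)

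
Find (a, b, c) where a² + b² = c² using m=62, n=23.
(3315, 2852, 4373)

Euclid's formula: a = m² - n², b = 2mn, c = m² + n²
m = 62, n = 23
a = 62² - 23² = 3844 - 529 = 3315
b = 2 × 62 × 23 = 2852
c = 62² + 23² = 3844 + 529 = 4373
Verification: 3315² + 2852² = 10989225 + 8133904 = 19123129 = 4373² ✓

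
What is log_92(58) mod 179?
123

Baby-step giant-step with step n = ⌈√179⌉ = 14.
Baby steps 92^j mod 179 (j:value) for j=0..13: 0:1, 1:92, 2:51, 3:38, 4:95, 5:148, 6:12, 7:30, 8:75, 9:98, 10:66, 11:165, 12:144, 13:2.
Giant-step multiplier: 92^(-14) ≡ 92^(178-14) = 92^164 ≡ 36 (mod 179).
Giant steps γ_i = 58·36^i mod 179: γ_0=58, γ_1=119, γ_2=167, γ_3=105, γ_4=21, γ_5=40, γ_6=8, γ_7=109, γ_8=165 (in table at j=11).
x = i·n + j = 8·14 + 11 = 123.
Check: 92^123 ≡ 58 (mod 179).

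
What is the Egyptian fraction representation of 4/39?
1/10 + 1/390

Greedy algorithm:
4/39: ceiling(39/4) = 10, use 1/10
1/390: ceiling(390/1) = 390, use 1/390
Result: 4/39 = 1/10 + 1/390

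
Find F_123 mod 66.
2

Matrix identity: Q^n = [[F_(n+1), F_n], [F_n, F_(n-1)]] with Q = [[1,1],[1,0]].
n = 123 = 1111011₂. Square-and-multiply, entries mod 66:
Q^1 = [[1,1],[1,0]]
Q^3 = (Q^1)²·Q = [[3,2],[2,1]]
Q^7 = (Q^3)²·Q = [[21,13],[13,8]]
Q^15 = (Q^7)²·Q = [[63,16],[16,47]]
Q^30 = (Q^15)² = [[1,44],[44,23]]
Q^61 = (Q^30)²·Q = [[23,23],[23,0]]
Q^123 = (Q^61)²·Q = [[3,2],[2,1]]
F_123 mod 66 = Q^123[0][1] = 2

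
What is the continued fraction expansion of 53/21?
[2; 1, 1, 10]

Euclidean algorithm steps:
53 = 2 × 21 + 11
21 = 1 × 11 + 10
11 = 1 × 10 + 1
10 = 10 × 1 + 0
Continued fraction: [2; 1, 1, 10]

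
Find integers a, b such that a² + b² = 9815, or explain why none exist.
Not possible

Factorization: 9815 = 5 × 13 × 151
By Fermat: n is sum of two squares iff every prime p ≡ 3 (mod 4) appears to even power.
Prime(s) ≡ 3 (mod 4) with odd exponent: [(151, 1)]
Therefore 9815 cannot be expressed as a² + b².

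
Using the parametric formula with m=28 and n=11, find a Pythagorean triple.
(663, 616, 905)

Euclid's formula: a = m² - n², b = 2mn, c = m² + n²
m = 28, n = 11
a = 28² - 11² = 784 - 121 = 663
b = 2 × 28 × 11 = 616
c = 28² + 11² = 784 + 121 = 905
Verification: 663² + 616² = 439569 + 379456 = 819025 = 905² ✓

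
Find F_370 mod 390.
385

Matrix identity: Q^n = [[F_(n+1), F_n], [F_n, F_(n-1)]] with Q = [[1,1],[1,0]].
n = 370 = 101110010₂. Square-and-multiply, entries mod 390:
Q^1 = [[1,1],[1,0]]
Q^2 = (Q^1)² = [[2,1],[1,1]]
Q^5 = (Q^2)²·Q = [[8,5],[5,3]]
Q^11 = (Q^5)²·Q = [[144,89],[89,55]]
Q^23 = (Q^11)²·Q = [[348,187],[187,161]]
Q^46 = (Q^23)² = [[73,23],[23,50]]
Q^92 = (Q^46)² = [[8,99],[99,299]]
Q^185 = (Q^92)²·Q = [[88,115],[115,363]]
Q^370 = (Q^185)² = [[299,385],[385,304]]
F_370 mod 390 = Q^370[0][1] = 385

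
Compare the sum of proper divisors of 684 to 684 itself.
abundant

Proper divisors of 684: sum = 1 + 2 + 3 + 4 + 6 + 9 + 12 + 18 + ... + 114 + 171 + 228 + 342 (17 divisors) = 1136
Since 1136 > 684, 684 is abundant.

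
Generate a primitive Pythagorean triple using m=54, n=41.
(1235, 4428, 4597)

Euclid's formula: a = m² - n², b = 2mn, c = m² + n²
m = 54, n = 41
a = 54² - 41² = 2916 - 1681 = 1235
b = 2 × 54 × 41 = 4428
c = 54² + 41² = 2916 + 1681 = 4597
Verification: 1235² + 4428² = 1525225 + 19607184 = 21132409 = 4597² ✓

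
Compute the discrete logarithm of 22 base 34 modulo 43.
39

Baby-step giant-step with step n = ⌈√43⌉ = 7.
Baby steps 34^j mod 43 (j:value) for j=0..6: 0:1, 1:34, 2:38, 3:2, 4:25, 5:33, 6:4.
Giant-step multiplier: 34^(-7) ≡ 34^(42-7) = 34^35 ≡ 37 (mod 43).
Giant steps γ_i = 22·37^i mod 43: γ_0=22, γ_1=40, γ_2=18, γ_3=21, γ_4=3, γ_5=25 (in table at j=4).
x = i·n + j = 5·7 + 4 = 39.
Check: 34^39 ≡ 22 (mod 43).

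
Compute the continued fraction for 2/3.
[0; 1, 2]

Euclidean algorithm steps:
2 = 0 × 3 + 2
3 = 1 × 2 + 1
2 = 2 × 1 + 0
Continued fraction: [0; 1, 2]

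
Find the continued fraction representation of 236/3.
[78; 1, 2]

Euclidean algorithm steps:
236 = 78 × 3 + 2
3 = 1 × 2 + 1
2 = 2 × 1 + 0
Continued fraction: [78; 1, 2]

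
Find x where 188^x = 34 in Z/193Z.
161

Baby-step giant-step with step n = ⌈√193⌉ = 14.
Baby steps 188^j mod 193 (j:value) for j=0..13: 0:1, 1:188, 2:25, 3:68, 4:46, 5:156, 6:185, 7:40, 8:186, 9:35, 10:18, 11:103, 12:64, 13:66.
Giant-step multiplier: 188^(-14) ≡ 188^(192-14) = 188^178 ≡ 162 (mod 193).
Giant steps γ_i = 34·162^i mod 193: γ_0=34, γ_1=104, γ_2=57, γ_3=163, γ_4=158, γ_5=120, γ_6=140, γ_7=99, γ_8=19, γ_9=183, γ_10=117, γ_11=40 (in table at j=7).
x = i·n + j = 11·14 + 7 = 161.
Check: 188^161 ≡ 34 (mod 193).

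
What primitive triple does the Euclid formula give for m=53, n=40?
(1209, 4240, 4409)

Euclid's formula: a = m² - n², b = 2mn, c = m² + n²
m = 53, n = 40
a = 53² - 40² = 2809 - 1600 = 1209
b = 2 × 53 × 40 = 4240
c = 53² + 40² = 2809 + 1600 = 4409
Verification: 1209² + 4240² = 1461681 + 17977600 = 19439281 = 4409² ✓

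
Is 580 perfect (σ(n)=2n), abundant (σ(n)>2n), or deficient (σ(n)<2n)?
abundant

Proper divisors of 580: sum = 1 + 2 + 4 + 5 + 10 + 20 + 29 + 58 + 116 + 145 + 290 = 680
Since 680 > 580, 580 is abundant.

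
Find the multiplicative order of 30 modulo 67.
6

67 is prime, so ord(30) divides φ(67) = 66.
Divisors of 66: 1, 2, 3, 6, 11, 22, 33, 66.
Repeated squaring: 30^1 ≡ 30, 30^2 ≡ 29, 30^4 ≡ 37, 30^8 ≡ 29, 30^16 ≡ 37, 30^32 ≡ 29, 30^64 ≡ 37 (mod 67).
Test 30^d mod 67 for each divisor d in increasing order:
30^1 ≡ 30
30^2 ≡ 29
30^3 = 30^2·30^1 ≡ 66
30^6 = 30^4·30^2 ≡ 1  ← first divisor giving 1
The order is 6.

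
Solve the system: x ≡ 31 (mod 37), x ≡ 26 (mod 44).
290

Using Chinese Remainder Theorem:
M = 37 × 44 = 1628
M1 = 44, M2 = 37
y1 = 44^(-1) mod 37 = 16
y2 = 37^(-1) mod 44 = 25
x = (31×44×16 + 26×37×25) mod 1628 = 290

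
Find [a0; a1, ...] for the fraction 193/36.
[5; 2, 1, 3, 3]

Euclidean algorithm steps:
193 = 5 × 36 + 13
36 = 2 × 13 + 10
13 = 1 × 10 + 3
10 = 3 × 3 + 1
3 = 3 × 1 + 0
Continued fraction: [5; 2, 1, 3, 3]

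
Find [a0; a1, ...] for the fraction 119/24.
[4; 1, 23]

Euclidean algorithm steps:
119 = 4 × 24 + 23
24 = 1 × 23 + 1
23 = 23 × 1 + 0
Continued fraction: [4; 1, 23]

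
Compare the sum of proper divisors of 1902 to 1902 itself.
abundant

Proper divisors of 1902: sum = 1 + 2 + 3 + 6 + 317 + 634 + 951 = 1914
Since 1914 > 1902, 1902 is abundant.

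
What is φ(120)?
32

120 = 2^3 × 3 × 5
φ(n) = n × ∏(1 - 1/p) for each prime p dividing n
φ(120) = 120 × (1 - 1/2) × (1 - 1/3) × (1 - 1/5) = 32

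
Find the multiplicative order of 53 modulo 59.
29

59 is prime, so ord(53) divides φ(59) = 58.
Divisors of 58: 1, 2, 29, 58.
Repeated squaring: 53^1 ≡ 53, 53^2 ≡ 36, 53^4 ≡ 57, 53^8 ≡ 4, 53^16 ≡ 16, 53^32 ≡ 20 (mod 59).
Test 53^d mod 59 for each divisor d in increasing order:
53^1 ≡ 53
53^2 ≡ 36
53^29 = 53^16·53^8·53^4·53^1 ≡ 1  ← first divisor giving 1
The order is 29.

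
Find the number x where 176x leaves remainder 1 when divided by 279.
65

gcd(176, 279) = 1, so the inverse exists.
Extended Euclidean algorithm on (279, 176):
279 = 1 × 176 + 103  ⟹  103 = (1)·279 + (-1)·176
176 = 1 × 103 + 73  ⟹  73 = (-1)·279 + (2)·176
103 = 1 × 73 + 30  ⟹  30 = (2)·279 + (-3)·176
73 = 2 × 30 + 13  ⟹  13 = (-5)·279 + (8)·176
30 = 2 × 13 + 4  ⟹  4 = (12)·279 + (-19)·176
13 = 3 × 4 + 1  ⟹  1 = (-41)·279 + (65)·176
So (65)·176 ≡ 1 (mod 279), i.e. 176^(-1) ≡ 65 (mod 279).
Check: 176 × 65 = 11440 ≡ 1 (mod 279)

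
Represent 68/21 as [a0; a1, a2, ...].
[3; 4, 5]

Euclidean algorithm steps:
68 = 3 × 21 + 5
21 = 4 × 5 + 1
5 = 5 × 1 + 0
Continued fraction: [3; 4, 5]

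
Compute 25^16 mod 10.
5

Repeated squaring. Binary of 16 = 10000.
25^1 ≡ 5 (mod 10); 25^2 ≡ 5 (mod 10); 25^4 ≡ 5 (mod 10); 25^8 ≡ 5 (mod 10); 25^16 ≡ 5 (mod 10)
25^16 = 25^16 ≡ 5 (mod 10)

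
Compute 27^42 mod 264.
201

Repeated squaring. Binary of 42 = 101010.
27^1 ≡ 27 (mod 264); 27^2 ≡ 201 (mod 264); 27^4 ≡ 9 (mod 264); 27^8 ≡ 81 (mod 264); 27^16 ≡ 225 (mod 264); 27^32 ≡ 201 (mod 264)
27^42 = 27^2 × 27^8 × 27^32 ≡ 201 (mod 264)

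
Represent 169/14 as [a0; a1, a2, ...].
[12; 14]

Euclidean algorithm steps:
169 = 12 × 14 + 1
14 = 14 × 1 + 0
Continued fraction: [12; 14]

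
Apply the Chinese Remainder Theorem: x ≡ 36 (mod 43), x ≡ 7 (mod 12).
79

Using Chinese Remainder Theorem:
M = 43 × 12 = 516
M1 = 12, M2 = 43
y1 = 12^(-1) mod 43 = 18
y2 = 43^(-1) mod 12 = 7
x = (36×12×18 + 7×43×7) mod 516 = 79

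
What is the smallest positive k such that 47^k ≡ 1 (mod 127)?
21

127 is prime, so ord(47) divides φ(127) = 126.
Divisors of 126: 1, 2, 3, 6, 7, 9, 14, 18, 21, 42, 63, 126.
Repeated squaring: 47^1 ≡ 47, 47^2 ≡ 50, 47^4 ≡ 87, 47^8 ≡ 76, 47^16 ≡ 61, 47^32 ≡ 38, 47^64 ≡ 47 (mod 127).
Test 47^d mod 127 for each divisor d in increasing order:
47^1 ≡ 47
47^2 ≡ 50
47^3 = 47^2·47^1 ≡ 64
47^6 = 47^4·47^2 ≡ 32
47^7 = 47^4·47^2·47^1 ≡ 107
47^9 = 47^8·47^1 ≡ 16
47^14 = 47^8·47^4·47^2 ≡ 19
47^18 = 47^16·47^2 ≡ 2
47^21 = 47^16·47^4·47^1 ≡ 1  ← first divisor giving 1
The order is 21.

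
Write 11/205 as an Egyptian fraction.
1/19 + 1/974 + 1/3793730

Greedy algorithm:
11/205: ceiling(205/11) = 19, use 1/19
4/3895: ceiling(3895/4) = 974, use 1/974
1/3793730: ceiling(3793730/1) = 3793730, use 1/3793730
Result: 11/205 = 1/19 + 1/974 + 1/3793730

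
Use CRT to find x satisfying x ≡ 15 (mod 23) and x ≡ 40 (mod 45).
130

Using Chinese Remainder Theorem:
M = 23 × 45 = 1035
M1 = 45, M2 = 23
y1 = 45^(-1) mod 23 = 22
y2 = 23^(-1) mod 45 = 2
x = (15×45×22 + 40×23×2) mod 1035 = 130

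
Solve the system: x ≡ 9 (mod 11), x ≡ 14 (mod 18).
86

Using Chinese Remainder Theorem:
M = 11 × 18 = 198
M1 = 18, M2 = 11
y1 = 18^(-1) mod 11 = 8
y2 = 11^(-1) mod 18 = 5
x = (9×18×8 + 14×11×5) mod 198 = 86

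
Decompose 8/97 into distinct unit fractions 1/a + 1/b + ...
1/13 + 1/181 + 1/38041 + 1/1736503177 + 1/3769304102927363485 + 1/18943537893793408504192074528154430149 + 1/538286441900380211365817285104907086347439746130226973253778132494225813153 + 1/579504587067542801713103191859918608251030291952195423583529357653899418686342360361798689053273749372615043661810228371898539583862011424993909789665

Greedy algorithm:
8/97: ceiling(97/8) = 13, use 1/13
7/1261: ceiling(1261/7) = 181, use 1/181
6/228241: ceiling(228241/6) = 38041, use 1/38041
5/8682515881: ceiling(8682515881/5) = 1736503177, use 1/1736503177
4/15077216411709453937: ceiling(15077216411709453937/4) = 3769304102927363485, use 1/3769304102927363485
3/56830613681380225512576223584463290445: ceiling(56830613681380225512576223584463290445/3) = 18943537893793408504192074528154430149, use 1/18943537893793408504192074528154430149
2/1076572883800760422731634570209814172694879492260453946507556264988451626305: ceiling(1076572883800760422731634570209814172694879492260453946507556264988451626305/2) = 538286441900380211365817285104907086347439746130226973253778132494225813153, use 1/538286441900380211365817285104907086347439746130226973253778132494225813153
1/579504587067542801713103191859918608251030291952195423583529357653899418686342360361798689053273749372615043661810228371898539583862011424993909789665: ceiling(579504587067542801713103191859918608251030291952195423583529357653899418686342360361798689053273749372615043661810228371898539583862011424993909789665/1) = 579504587067542801713103191859918608251030291952195423583529357653899418686342360361798689053273749372615043661810228371898539583862011424993909789665, use 1/579504587067542801713103191859918608251030291952195423583529357653899418686342360361798689053273749372615043661810228371898539583862011424993909789665
Result: 8/97 = 1/13 + 1/181 + 1/38041 + 1/1736503177 + 1/3769304102927363485 + 1/18943537893793408504192074528154430149 + 1/538286441900380211365817285104907086347439746130226973253778132494225813153 + 1/579504587067542801713103191859918608251030291952195423583529357653899418686342360361798689053273749372615043661810228371898539583862011424993909789665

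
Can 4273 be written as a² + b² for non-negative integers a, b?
32² + 57² (a=32, b=57)

Factorization: 4273 = 4273
By Fermat: n is sum of two squares iff every prime p ≡ 3 (mod 4) appears to even power.
All primes ≡ 3 (mod 4) appear to even power.
Search a = 0, 1, 2, … for 4273 - a² a perfect square: first hit at a = 32: 4273 - 1024 = 3249 = 57².
4273 = 32² + 57² = 1024 + 3249 ✓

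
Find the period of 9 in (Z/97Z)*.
24

97 is prime, so ord(9) divides φ(97) = 96.
Divisors of 96: 1, 2, 3, 4, 6, 8, 12, 16, 24, 32, 48, 96.
Repeated squaring: 9^1 ≡ 9, 9^2 ≡ 81, 9^4 ≡ 62, 9^8 ≡ 61, 9^16 ≡ 35, 9^32 ≡ 61, 9^64 ≡ 35 (mod 97).
Test 9^d mod 97 for each divisor d in increasing order:
9^1 ≡ 9
9^2 ≡ 81
9^3 = 9^2·9^1 ≡ 50
9^4 ≡ 62
9^6 = 9^4·9^2 ≡ 75
9^8 ≡ 61
9^12 = 9^8·9^4 ≡ 96
9^16 ≡ 35
9^24 = 9^16·9^8 ≡ 1  ← first divisor giving 1
The order is 24.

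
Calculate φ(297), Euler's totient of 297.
180

297 = 3^3 × 11
φ(n) = n × ∏(1 - 1/p) for each prime p dividing n
φ(297) = 297 × (1 - 1/3) × (1 - 1/11) = 180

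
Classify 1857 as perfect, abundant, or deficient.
deficient

Proper divisors of 1857: sum = 1 + 3 + 619 = 623
Since 623 < 1857, 1857 is deficient.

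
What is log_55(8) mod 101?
19

Baby-step giant-step with step n = ⌈√101⌉ = 11.
Baby steps 55^j mod 101 (j:value) for j=0..10: 0:1, 1:55, 2:96, 3:28, 4:25, 5:62, 6:77, 7:94, 8:19, 9:35, 10:6.
Giant-step multiplier: 55^(-11) ≡ 55^(100-11) = 55^89 ≡ 15 (mod 101).
Giant steps γ_i = 8·15^i mod 101: γ_0=8, γ_1=19 (in table at j=8).
x = i·n + j = 1·11 + 8 = 19.
Check: 55^19 ≡ 8 (mod 101).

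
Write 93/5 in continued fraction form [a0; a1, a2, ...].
[18; 1, 1, 2]

Euclidean algorithm steps:
93 = 18 × 5 + 3
5 = 1 × 3 + 2
3 = 1 × 2 + 1
2 = 2 × 1 + 0
Continued fraction: [18; 1, 1, 2]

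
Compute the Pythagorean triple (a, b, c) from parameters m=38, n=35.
(219, 2660, 2669)

Euclid's formula: a = m² - n², b = 2mn, c = m² + n²
m = 38, n = 35
a = 38² - 35² = 1444 - 1225 = 219
b = 2 × 38 × 35 = 2660
c = 38² + 35² = 1444 + 1225 = 2669
Verification: 219² + 2660² = 47961 + 7075600 = 7123561 = 2669² ✓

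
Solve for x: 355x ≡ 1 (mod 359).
269

gcd(355, 359) = 1, so the inverse exists.
Extended Euclidean algorithm on (359, 355):
359 = 1 × 355 + 4  ⟹  4 = (1)·359 + (-1)·355
355 = 88 × 4 + 3  ⟹  3 = (-88)·359 + (89)·355
4 = 1 × 3 + 1  ⟹  1 = (89)·359 + (-90)·355
So (-90)·355 ≡ 1 (mod 359), i.e. 355^(-1) ≡ -90 ≡ 269 (mod 359).
Check: 355 × 269 = 95495 ≡ 1 (mod 359)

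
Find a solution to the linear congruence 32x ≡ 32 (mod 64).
x ≡ 1 (mod 2)

gcd(32, 64) = 32, which divides 32, so solutions exist.
Divide through by 32: x ≡ 1 (mod 2).
The coefficient of x is now 1, so x ≡ 1 (mod 2).
Check: 32 × 1 = 32 ≡ 32 (mod 64).
x ≡ 1 (mod 2), giving 32 solutions mod 64.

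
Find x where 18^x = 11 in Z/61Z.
15

Baby-step giant-step with step n = ⌈√61⌉ = 8.
Baby steps 18^j mod 61 (j:value) for j=0..7: 0:1, 1:18, 2:19, 3:37, 4:56, 5:32, 6:27, 7:59.
Giant-step multiplier: 18^(-8) ≡ 18^(60-8) = 18^52 ≡ 22 (mod 61).
Giant steps γ_i = 11·22^i mod 61: γ_0=11, γ_1=59 (in table at j=7).
x = i·n + j = 1·8 + 7 = 15.
Check: 18^15 ≡ 11 (mod 61).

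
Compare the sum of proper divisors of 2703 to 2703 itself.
deficient

Proper divisors of 2703: sum = 1 + 3 + 17 + 51 + 53 + 159 + 901 = 1185
Since 1185 < 2703, 2703 is deficient.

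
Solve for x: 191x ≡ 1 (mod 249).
176

gcd(191, 249) = 1, so the inverse exists.
Extended Euclidean algorithm on (249, 191):
249 = 1 × 191 + 58  ⟹  58 = (1)·249 + (-1)·191
191 = 3 × 58 + 17  ⟹  17 = (-3)·249 + (4)·191
58 = 3 × 17 + 7  ⟹  7 = (10)·249 + (-13)·191
17 = 2 × 7 + 3  ⟹  3 = (-23)·249 + (30)·191
7 = 2 × 3 + 1  ⟹  1 = (56)·249 + (-73)·191
So (-73)·191 ≡ 1 (mod 249), i.e. 191^(-1) ≡ -73 ≡ 176 (mod 249).
Check: 191 × 176 = 33616 ≡ 1 (mod 249)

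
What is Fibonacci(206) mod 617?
314

Matrix identity: Q^n = [[F_(n+1), F_n], [F_n, F_(n-1)]] with Q = [[1,1],[1,0]].
n = 206 = 11001110₂. Square-and-multiply, entries mod 617:
Q^1 = [[1,1],[1,0]]
Q^3 = (Q^1)²·Q = [[3,2],[2,1]]
Q^6 = (Q^3)² = [[13,8],[8,5]]
Q^12 = (Q^6)² = [[233,144],[144,89]]
Q^25 = (Q^12)²·Q = [[461,368],[368,93]]
Q^51 = (Q^25)²·Q = [[219,574],[574,262]]
Q^103 = (Q^51)²·Q = [[128,450],[450,295]]
Q^206 = (Q^103)² = [[466,314],[314,152]]
F_206 mod 617 = Q^206[0][1] = 314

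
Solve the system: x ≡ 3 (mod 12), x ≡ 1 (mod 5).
51

Using Chinese Remainder Theorem:
M = 12 × 5 = 60
M1 = 5, M2 = 12
y1 = 5^(-1) mod 12 = 5
y2 = 12^(-1) mod 5 = 3
x = (3×5×5 + 1×12×3) mod 60 = 51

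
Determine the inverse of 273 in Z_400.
337

gcd(273, 400) = 1, so the inverse exists.
Extended Euclidean algorithm on (400, 273):
400 = 1 × 273 + 127  ⟹  127 = (1)·400 + (-1)·273
273 = 2 × 127 + 19  ⟹  19 = (-2)·400 + (3)·273
127 = 6 × 19 + 13  ⟹  13 = (13)·400 + (-19)·273
19 = 1 × 13 + 6  ⟹  6 = (-15)·400 + (22)·273
13 = 2 × 6 + 1  ⟹  1 = (43)·400 + (-63)·273
So (-63)·273 ≡ 1 (mod 400), i.e. 273^(-1) ≡ -63 ≡ 337 (mod 400).
Check: 273 × 337 = 92001 ≡ 1 (mod 400)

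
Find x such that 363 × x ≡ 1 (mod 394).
305

gcd(363, 394) = 1, so the inverse exists.
Extended Euclidean algorithm on (394, 363):
394 = 1 × 363 + 31  ⟹  31 = (1)·394 + (-1)·363
363 = 11 × 31 + 22  ⟹  22 = (-11)·394 + (12)·363
31 = 1 × 22 + 9  ⟹  9 = (12)·394 + (-13)·363
22 = 2 × 9 + 4  ⟹  4 = (-35)·394 + (38)·363
9 = 2 × 4 + 1  ⟹  1 = (82)·394 + (-89)·363
So (-89)·363 ≡ 1 (mod 394), i.e. 363^(-1) ≡ -89 ≡ 305 (mod 394).
Check: 363 × 305 = 110715 ≡ 1 (mod 394)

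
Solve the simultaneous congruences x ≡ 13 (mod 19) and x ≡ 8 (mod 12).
32

Using Chinese Remainder Theorem:
M = 19 × 12 = 228
M1 = 12, M2 = 19
y1 = 12^(-1) mod 19 = 8
y2 = 19^(-1) mod 12 = 7
x = (13×12×8 + 8×19×7) mod 228 = 32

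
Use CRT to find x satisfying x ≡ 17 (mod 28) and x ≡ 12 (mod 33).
45

Using Chinese Remainder Theorem:
M = 28 × 33 = 924
M1 = 33, M2 = 28
y1 = 33^(-1) mod 28 = 17
y2 = 28^(-1) mod 33 = 13
x = (17×33×17 + 12×28×13) mod 924 = 45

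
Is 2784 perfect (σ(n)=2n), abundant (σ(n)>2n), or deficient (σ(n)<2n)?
abundant

Proper divisors of 2784: sum = 1 + 2 + 3 + 4 + 6 + 8 + 12 + 16 + ... + 464 + 696 + 928 + 1392 (23 divisors) = 4776
Since 4776 > 2784, 2784 is abundant.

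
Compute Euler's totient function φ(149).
148

149 = 149
φ(n) = n × ∏(1 - 1/p) for each prime p dividing n
φ(149) = 149 × (1 - 1/149) = 148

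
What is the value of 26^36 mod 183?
58

Repeated squaring. Binary of 36 = 100100.
26^1 ≡ 26 (mod 183); 26^2 ≡ 127 (mod 183); 26^4 ≡ 25 (mod 183); 26^8 ≡ 76 (mod 183); 26^16 ≡ 103 (mod 183); 26^32 ≡ 178 (mod 183)
26^36 = 26^4 × 26^32 ≡ 58 (mod 183)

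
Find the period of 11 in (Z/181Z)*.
90

181 is prime, so ord(11) divides φ(181) = 180.
Divisors of 180: 1, 2, 3, 4, 5, 6, 9, 10, 12, 15, 18, 20, 30, 36, 45, 60, 90, 180.
Repeated squaring: 11^1 ≡ 11, 11^2 ≡ 121, 11^4 ≡ 161, 11^8 ≡ 38, 11^16 ≡ 177, 11^32 ≡ 16, 11^64 ≡ 75, 11^128 ≡ 14 (mod 181).
Test 11^d mod 181 for each divisor d in increasing order:
11^1 ≡ 11
11^2 ≡ 121
11^3 = 11^2·11^1 ≡ 64
11^4 ≡ 161
11^5 = 11^4·11^1 ≡ 142
11^6 = 11^4·11^2 ≡ 114
11^9 = 11^8·11^1 ≡ 56
11^10 = 11^8·11^2 ≡ 73
11^12 = 11^8·11^4 ≡ 145
11^15 = 11^8·11^4·11^2·11^1 ≡ 49
11^18 = 11^16·11^2 ≡ 59
11^20 = 11^16·11^4 ≡ 80
11^30 = 11^16·11^8·11^4·11^2 ≡ 48
11^36 = 11^32·11^4 ≡ 42
11^45 = 11^32·11^8·11^4·11^1 ≡ 180
11^60 = 11^32·11^16·11^8·11^4 ≡ 132
11^90 = 11^64·11^16·11^8·11^2 ≡ 1  ← first divisor giving 1
The order is 90.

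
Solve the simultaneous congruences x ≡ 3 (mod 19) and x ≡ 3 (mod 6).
3

Using Chinese Remainder Theorem:
M = 19 × 6 = 114
M1 = 6, M2 = 19
y1 = 6^(-1) mod 19 = 16
y2 = 19^(-1) mod 6 = 1
x = (3×6×16 + 3×19×1) mod 114 = 3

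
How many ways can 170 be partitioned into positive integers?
274768617130

p(n) counts ways to write n as a sum of positive integers (order ignored).
Euler's pentagonal recurrence: p(k) = p(k-1) + p(k-2) - p(k-5) - p(k-7) + p(k-12) + p(k-15) - ... (offsets j(3j∓1)/2, signs ++--, p(0)=1, p(<0)=0).
DP table for k = 0..169: p(0)=1, p(1)=1, p(2)=2, p(3)=3, p(4)=5, p(5)=7, p(6)=11, p(7)=15, p(8)=22, p(9)=30, p(10)=42, p(11)=56, p(12)=77, p(13)=101, p(14)=135, p(15)=176, p(16)=231, p(17)=297, p(18)=385, p(19)=490, p(20)=627, p(21)=792, p(22)=1002, p(23)=1255, p(24)=1575, p(25)=1958, p(26)=2436, p(27)=3010, p(28)=3718, p(29)=4565, p(30)=5604, p(31)=6842, p(32)=8349, p(33)=10143, p(34)=12310, p(35)=14883, p(36)=17977, p(37)=21637, p(38)=26015, p(39)=31185, p(40)=37338, p(41)=44583, p(42)=53174, p(43)=63261, p(44)=75175, p(45)=89134, p(46)=105558, p(47)=124754, p(48)=147273, p(49)=173525, p(50)=204226, p(51)=239943, p(52)=281589, p(53)=329931, p(54)=386155, p(55)=451276, p(56)=526823, p(57)=614154, p(58)=715220, p(59)=831820, p(60)=966467, p(61)=1121505, p(62)=1300156, p(63)=1505499, p(64)=1741630, p(65)=2012558, p(66)=2323520, p(67)=2679689, p(68)=3087735, p(69)=3554345, p(70)=4087968, p(71)=4697205, p(72)=5392783, p(73)=6185689, p(74)=7089500, p(75)=8118264, p(76)=9289091, p(77)=10619863, p(78)=12132164, p(79)=13848650, p(80)=15796476, p(81)=18004327, p(82)=20506255, p(83)=23338469, p(84)=26543660, p(85)=30167357, p(86)=34262962, p(87)=38887673, p(88)=44108109, p(89)=49995925, p(90)=56634173, p(91)=64112359, p(92)=72533807, p(93)=82010177, p(94)=92669720, p(95)=104651419, p(96)=118114304, p(97)=133230930, p(98)=150198136, p(99)=169229875, p(100)=190569292, p(101)=214481126, p(102)=241265379, p(103)=271248950, p(104)=304801365, p(105)=342325709, p(106)=384276336, p(107)=431149389, p(108)=483502844, p(109)=541946240, p(110)=607163746, p(111)=679903203, p(112)=761002156, p(113)=851376628, p(114)=952050665, p(115)=1064144451, p(116)=1188908248, p(117)=1327710076, p(118)=1482074143, p(119)=1653668665, p(120)=1844349560, p(121)=2056148051, p(122)=2291320912, p(123)=2552338241, p(124)=2841940500, p(125)=3163127352, p(126)=3519222692, p(127)=3913864295, p(128)=4351078600, p(129)=4835271870, p(130)=5371315400, p(131)=5964539504, p(132)=6620830889, p(133)=7346629512, p(134)=8149040695, p(135)=9035836076, p(136)=10015581680, p(137)=11097645016, p(138)=12292341831, p(139)=13610949895, p(140)=15065878135, p(141)=16670689208, p(142)=18440293320, p(143)=20390982757, p(144)=22540654445, p(145)=24908858009, p(146)=27517052599, p(147)=30388671978, p(148)=33549419497, p(149)=37027355200, p(150)=40853235313, p(151)=45060624582, p(152)=49686288421, p(153)=54770336324, p(154)=60356673280, p(155)=66493182097, p(156)=73232243759, p(157)=80630964769, p(158)=88751778802, p(159)=97662728555, p(160)=107438159466, p(161)=118159068427, p(162)=129913904637, p(163)=142798995930, p(164)=156919475295, p(165)=172389800255, p(166)=189334822579, p(167)=207890420102, p(168)=228204732751, p(169)=250438925115.
Final step: p(170) = p(169) + p(168) - p(165) - p(163) + p(158) + p(155) - p(148) - p(144) + p(135) + p(130) - p(119) - p(113) + p(100) + p(93) - p(78) - p(70) + p(53) + p(44) - p(25) - p(15)
= 250438925115 + 228204732751 - 172389800255 - 142798995930 + 88751778802 + 66493182097 - 33549419497 - 22540654445 + 9035836076 + 5371315400 - 1653668665 - 851376628 + 190569292 + 82010177 - 12132164 - 4087968 + 329931 + 75175 - 1958 - 176
= 274768617130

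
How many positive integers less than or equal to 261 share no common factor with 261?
168

261 = 3^2 × 29
φ(n) = n × ∏(1 - 1/p) for each prime p dividing n
φ(261) = 261 × (1 - 1/3) × (1 - 1/29) = 168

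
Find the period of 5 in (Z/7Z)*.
6

7 is prime, so ord(5) divides φ(7) = 6.
Divisors of 6: 1, 2, 3, 6.
Repeated squaring: 5^1 ≡ 5, 5^2 ≡ 4, 5^4 ≡ 2 (mod 7).
Test 5^d mod 7 for each divisor d in increasing order:
5^1 ≡ 5
5^2 ≡ 4
5^3 = 5^2·5^1 ≡ 6
5^6 = 5^4·5^2 ≡ 1  ← first divisor giving 1
The order is 6.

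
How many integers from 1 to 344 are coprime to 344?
168

344 = 2^3 × 43
φ(n) = n × ∏(1 - 1/p) for each prime p dividing n
φ(344) = 344 × (1 - 1/2) × (1 - 1/43) = 168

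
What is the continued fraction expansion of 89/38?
[2; 2, 1, 12]

Euclidean algorithm steps:
89 = 2 × 38 + 13
38 = 2 × 13 + 12
13 = 1 × 12 + 1
12 = 12 × 1 + 0
Continued fraction: [2; 2, 1, 12]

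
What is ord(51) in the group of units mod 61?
60

61 is prime, so ord(51) divides φ(61) = 60.
Divisors of 60: 1, 2, 3, 4, 5, 6, 10, 12, 15, 20, 30, 60.
Repeated squaring: 51^1 ≡ 51, 51^2 ≡ 39, 51^4 ≡ 57, 51^8 ≡ 16, 51^16 ≡ 12, 51^32 ≡ 22 (mod 61).
Test 51^d mod 61 for each divisor d in increasing order:
51^1 ≡ 51
51^2 ≡ 39
51^3 = 51^2·51^1 ≡ 37
51^4 ≡ 57
51^5 = 51^4·51^1 ≡ 40
51^6 = 51^4·51^2 ≡ 27
51^10 = 51^8·51^2 ≡ 14
51^12 = 51^8·51^4 ≡ 58
51^15 = 51^8·51^4·51^2·51^1 ≡ 11
51^20 = 51^16·51^4 ≡ 13
51^30 = 51^16·51^8·51^4·51^2 ≡ 60
51^60 = 51^32·51^16·51^8·51^4 ≡ 1  ← first divisor giving 1
The order is 60.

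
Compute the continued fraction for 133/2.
[66; 2]

Euclidean algorithm steps:
133 = 66 × 2 + 1
2 = 2 × 1 + 0
Continued fraction: [66; 2]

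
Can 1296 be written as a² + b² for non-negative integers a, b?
0² + 36² (a=0, b=36)

Factorization: 1296 = 2^4 × 3^4
By Fermat: n is sum of two squares iff every prime p ≡ 3 (mod 4) appears to even power.
All primes ≡ 3 (mod 4) appear to even power.
Search a = 0, 1, 2, … for 1296 - a² a perfect square: first hit at a = 0: 1296 - 0 = 1296 = 36².
1296 = 0² + 36² = 0 + 1296 ✓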